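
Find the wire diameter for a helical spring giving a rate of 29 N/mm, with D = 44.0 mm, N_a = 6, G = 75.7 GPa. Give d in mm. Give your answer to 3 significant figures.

6.29 mm

d = (8D³N_a·k / G)^(1/4) = (8·44.0³·6·29 / (75.7×10³))^0.25
  = (1566.4)^0.25 = 6.2911 mm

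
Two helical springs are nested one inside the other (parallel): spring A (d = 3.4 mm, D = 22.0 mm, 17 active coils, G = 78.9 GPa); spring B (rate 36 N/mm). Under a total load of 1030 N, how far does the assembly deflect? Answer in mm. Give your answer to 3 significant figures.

23.8 mm

k_A = Gd⁴/(8D³N_a) = (78.9×10³)(3.4⁴)/(8·22.0³·17) = 7.2809 N/mm
Parallel: k_eq = 7.2809 + 36 = 43.281 N/mm
δ = F/k_eq = 1030/43.281 = 23.798 mm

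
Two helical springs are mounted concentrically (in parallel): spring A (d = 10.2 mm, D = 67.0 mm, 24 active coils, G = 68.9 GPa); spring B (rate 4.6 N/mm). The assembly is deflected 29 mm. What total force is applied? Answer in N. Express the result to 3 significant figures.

508 N

k_A = Gd⁴/(8D³N_a) = (68.9×10³)(10.2⁴)/(8·67.0³·24) = 12.915 N/mm
Parallel: k_eq = 12.915 + 4.6 = 17.515 N/mm
F = k_eq·δ = 17.515·29 = 507.93 N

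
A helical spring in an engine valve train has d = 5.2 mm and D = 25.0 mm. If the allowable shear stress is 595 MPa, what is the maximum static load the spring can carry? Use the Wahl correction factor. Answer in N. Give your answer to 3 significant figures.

C = D/d = 25.0/5.2 = 4.8077
K_W = (4C−1)/(4C−4) + 0.615/C = 18.231/15.231 + 0.1279 = 1.3249
τ_max = K·8FD/(πd³) → F_max = τ_allow·πd³/(8DK)
F_max = 595·π·5.2³/(8·25.0·1.3249) = 2.6283e+05/264.98 = 991.9 N

992 N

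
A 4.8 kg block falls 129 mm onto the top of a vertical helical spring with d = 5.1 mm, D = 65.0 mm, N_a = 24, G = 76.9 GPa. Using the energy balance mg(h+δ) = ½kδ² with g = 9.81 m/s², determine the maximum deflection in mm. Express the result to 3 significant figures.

k = Gd⁴/(8D³N_a) = (76.9×10³)(5.1⁴)/(8·65.0³·24) = 0.98666 N/mm
W = mg = 4.8 × 9.81 = 47.088 N
½kδ² − Wδ − Wh = 0 → δ = (W + √(W² + 2kWh))/k
δ = (47.088 + √(2217.3 + 11986.6))/0.98666 = (47.088 + 119.18)/0.98666 = 168.52 mm

169 mm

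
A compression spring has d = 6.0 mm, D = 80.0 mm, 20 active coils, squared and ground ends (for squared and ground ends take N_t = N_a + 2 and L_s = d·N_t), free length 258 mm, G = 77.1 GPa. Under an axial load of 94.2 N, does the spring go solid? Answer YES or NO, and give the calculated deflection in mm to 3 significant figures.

NO, δ = 77.2 mm

k = Gd⁴/(8D³N_a) = (77.1×10³)(6.0⁴)/(8·80.0³·20) = 1.2197 N/mm
N_t = 22; L_s = 6.0·22 = 132 mm; δ_solid = L₀ − L_s = 258 − 132 = 126 mm
δ = F/k = 94.2/1.2197 = 77.229 mm
δ < δ_solid → spring does not go solid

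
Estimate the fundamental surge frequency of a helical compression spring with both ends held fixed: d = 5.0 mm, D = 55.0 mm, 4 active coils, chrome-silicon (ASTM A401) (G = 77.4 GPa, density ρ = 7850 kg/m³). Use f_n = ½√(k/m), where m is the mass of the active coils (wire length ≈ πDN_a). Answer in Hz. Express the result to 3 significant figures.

146 Hz

k = Gd⁴/(8D³N_a) = (77.4×10³)(5.0⁴)/(8·55.0³·4) = 9.0862 N/mm = 9086.2 N/m
Wire length L = πDN_a = π·55.0·4 = 691.15 mm
m = ρ·(πd²/4)·L = 7850 × 19.635×10⁻⁶ m² × 0.69115 m = 0.10653 kg
f_n = ½√(k/m) = 0.5·√(9086.2/0.10653) = 0.5·√(85292) = 146.02 Hz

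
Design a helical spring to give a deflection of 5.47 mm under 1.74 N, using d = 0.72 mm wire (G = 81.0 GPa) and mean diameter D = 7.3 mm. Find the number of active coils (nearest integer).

22

Required rate k = F/δ = 1.74/5.47 = 0.3181 N/mm
N_a = Gd⁴/(8D³k) = (81.0×10³ × 0.72⁴)/(8 × 7.3³ × 0.3181)
    = 21767.8 / 989.966 = 21.99 → 22 coils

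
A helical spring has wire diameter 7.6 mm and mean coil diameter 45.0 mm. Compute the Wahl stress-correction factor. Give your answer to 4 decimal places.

1.2563

C = D/d = 45.0/7.6 = 5.9211
K_W = (4C−1)/(4C−4) + 0.615/C = 22.684/19.684 + 0.1039 = 1.2563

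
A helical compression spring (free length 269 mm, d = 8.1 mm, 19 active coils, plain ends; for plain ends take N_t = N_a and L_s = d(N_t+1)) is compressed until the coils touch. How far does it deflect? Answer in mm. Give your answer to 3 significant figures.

N_t = 19; L_s = 8.1·20 = 162 mm
δ_solid = L₀ − L_s = 269 − 162 = 107 mm

107 mm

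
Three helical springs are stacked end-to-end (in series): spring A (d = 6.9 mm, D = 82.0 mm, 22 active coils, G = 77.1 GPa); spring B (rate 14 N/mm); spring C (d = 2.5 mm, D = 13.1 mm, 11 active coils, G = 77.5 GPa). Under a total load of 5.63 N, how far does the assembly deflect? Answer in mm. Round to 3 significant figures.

k_A = Gd⁴/(8D³N_a) = (77.1×10³)(6.9⁴)/(8·82.0³·22) = 1.8009 N/mm
k_C = Gd⁴/(8D³N_a) = (77.5×10³)(2.5⁴)/(8·13.1³·11) = 15.303 N/mm
Series: 1/k_eq = 1/1.8009 + 1/14 + 1/15.303 = 0.69205; k_eq = 1.445 N/mm
δ = F/k_eq = 5.63/1.445 = 3.8962 mm

3.90 mm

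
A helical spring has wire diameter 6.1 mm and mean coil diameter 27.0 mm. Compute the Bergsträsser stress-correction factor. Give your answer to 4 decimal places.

C = D/d = 27.0/6.1 = 4.4262
K_B = (4C+2)/(4C−3) = 19.705/14.705 = 1.3400

1.3400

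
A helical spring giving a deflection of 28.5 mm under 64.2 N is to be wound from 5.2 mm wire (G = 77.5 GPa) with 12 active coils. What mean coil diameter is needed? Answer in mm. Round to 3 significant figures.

Required rate k = F/δ = 64.2/28.5 = 2.2526 N/mm
D = (Gd⁴/(8N_a·k))^(1/3) = (77.5×10³·5.2⁴/(8·12·2.2526))^(1/3)
  = (262032)^(1/3) = 63.9909 mm

64.0 mm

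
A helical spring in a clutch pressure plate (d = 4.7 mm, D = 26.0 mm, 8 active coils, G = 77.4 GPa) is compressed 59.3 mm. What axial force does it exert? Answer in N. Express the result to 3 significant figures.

k = Gd⁴/(8D³N_a) = (77.4×10³)(4.7⁴)/(8·26.0³·8) = 33.576 N/mm
F = k·δ = 33.576 × 59.3 = 1991.1 N

1990 N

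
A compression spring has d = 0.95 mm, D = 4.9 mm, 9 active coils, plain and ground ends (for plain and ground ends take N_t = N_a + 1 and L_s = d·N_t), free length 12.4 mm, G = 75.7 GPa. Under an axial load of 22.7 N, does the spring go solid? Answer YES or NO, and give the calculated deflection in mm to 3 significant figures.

YES, δ = 3.12 mm

k = Gd⁴/(8D³N_a) = (75.7×10³)(0.95⁴)/(8·4.9³·9) = 7.279 N/mm
N_t = 10; L_s = 0.95·10 = 9.5 mm; δ_solid = L₀ − L_s = 12.4 − 9.5 = 2.9 mm
δ = F/k = 22.7/7.279 = 3.1186 mm
δ ≥ δ_solid → spring goes solid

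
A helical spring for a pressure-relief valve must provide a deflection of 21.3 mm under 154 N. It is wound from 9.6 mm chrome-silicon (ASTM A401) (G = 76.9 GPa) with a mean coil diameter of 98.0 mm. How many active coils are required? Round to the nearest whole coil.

12

Required rate k = F/δ = 154/21.3 = 7.23 N/mm
N_a = Gd⁴/(8D³k) = (76.9×10³ × 9.6⁴)/(8 × 98.0³ × 7.23)
    = 6.53148e+08 / 5.44389e+07 = 12 → 12 coils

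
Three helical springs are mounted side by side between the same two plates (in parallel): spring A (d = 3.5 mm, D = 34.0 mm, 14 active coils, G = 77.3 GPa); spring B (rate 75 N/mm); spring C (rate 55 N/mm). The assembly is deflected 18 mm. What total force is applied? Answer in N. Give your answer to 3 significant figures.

k_A = Gd⁴/(8D³N_a) = (77.3×10³)(3.5⁴)/(8·34.0³·14) = 2.6351 N/mm
Parallel: k_eq = 2.6351 + 75 + 55 = 132.64 N/mm
F = k_eq·δ = 132.64·18 = 2387.4 N

2390 N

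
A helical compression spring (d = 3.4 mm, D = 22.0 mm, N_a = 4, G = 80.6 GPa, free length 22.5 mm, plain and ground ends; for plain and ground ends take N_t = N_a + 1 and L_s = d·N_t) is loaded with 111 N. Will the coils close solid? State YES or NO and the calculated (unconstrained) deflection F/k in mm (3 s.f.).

NO, δ = 3.51 mm

k = Gd⁴/(8D³N_a) = (80.6×10³)(3.4⁴)/(8·22.0³·4) = 31.611 N/mm
N_t = 5; L_s = 3.4·5 = 17 mm; δ_solid = L₀ − L_s = 22.5 − 17 = 5.5 mm
δ = F/k = 111/31.611 = 3.5115 mm
δ < δ_solid → spring does not go solid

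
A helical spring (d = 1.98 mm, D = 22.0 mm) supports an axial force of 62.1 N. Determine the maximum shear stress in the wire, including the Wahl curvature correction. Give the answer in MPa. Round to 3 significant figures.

Spring index C = D/d = 22.0/1.98 = 11.1111
K_W = (4C−1)/(4C−4) + 0.615/C = 43.444/40.444 + 0.0554 = 1.1295
τ₀ = 8FD/(πd³) = 8·62.1·22.0/(π·1.98³) = 10929.6/24.386 = 448.19 MPa
τ_max = K·τ₀ = 1.1295 × 448.19 = 506.24 MPa

506 MPa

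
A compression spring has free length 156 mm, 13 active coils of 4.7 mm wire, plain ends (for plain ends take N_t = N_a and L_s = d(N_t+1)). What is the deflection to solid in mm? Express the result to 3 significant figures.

N_t = 13; L_s = 4.7·14 = 65.8 mm
δ_solid = L₀ − L_s = 156 − 65.8 = 90.2 mm

90.2 mm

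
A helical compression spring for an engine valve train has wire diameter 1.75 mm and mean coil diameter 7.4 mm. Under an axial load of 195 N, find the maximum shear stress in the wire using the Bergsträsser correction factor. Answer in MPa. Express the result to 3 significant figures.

932 MPa

Spring index C = D/d = 7.4/1.75 = 4.2286
K_B = (4C+2)/(4C−3) = 18.914/13.914 = 1.3593
τ₀ = 8FD/(πd³) = 8·195·7.4/(π·1.75³) = 11544/16.837 = 685.63 MPa
τ_max = K·τ₀ = 1.3593 × 685.63 = 932.01 MPa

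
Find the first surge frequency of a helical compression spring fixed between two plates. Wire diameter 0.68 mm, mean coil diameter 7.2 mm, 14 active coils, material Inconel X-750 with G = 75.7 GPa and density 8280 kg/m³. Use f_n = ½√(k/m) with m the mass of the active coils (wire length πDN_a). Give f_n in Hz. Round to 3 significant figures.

319 Hz

k = Gd⁴/(8D³N_a) = (75.7×10³)(0.68⁴)/(8·7.2³·14) = 0.38718 N/mm = 387.18 N/m
Wire length L = πDN_a = π·7.2·14 = 316.67 mm
m = ρ·(πd²/4)·L = 8280 × 0.36317×10⁻⁶ m² × 0.31667 m = 0.00095224 kg
f_n = ½√(k/m) = 0.5·√(387.18/0.00095224) = 0.5·√(4.066e+05) = 318.83 Hz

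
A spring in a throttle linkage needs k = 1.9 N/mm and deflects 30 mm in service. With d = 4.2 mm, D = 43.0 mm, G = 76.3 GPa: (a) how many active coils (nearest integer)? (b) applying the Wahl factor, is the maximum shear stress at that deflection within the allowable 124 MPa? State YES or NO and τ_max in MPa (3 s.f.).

(a) 20 coils; (b) YES, τ_max = 94.4 MPa

N_a = Gd⁴/(8D³k) = (76.3×10³)(4.2⁴)/(8·43.0³·1.9) = 19.65 → N_a = 20
Actual rate k = Gd⁴/(8D³·20) = 1.8664 N/mm
Working load F = kδ = 1.8664·30 = 55.991 N
C = 43.0/4.2 = 10.2381; K_W = (4C−1)/(4C−4)+0.615/C = 1.1413
τ_max = K_W·8FD/(πd³) = 1.1413·82.752 = 94.441 MPa
τ_max ≤ 124 MPa → acceptable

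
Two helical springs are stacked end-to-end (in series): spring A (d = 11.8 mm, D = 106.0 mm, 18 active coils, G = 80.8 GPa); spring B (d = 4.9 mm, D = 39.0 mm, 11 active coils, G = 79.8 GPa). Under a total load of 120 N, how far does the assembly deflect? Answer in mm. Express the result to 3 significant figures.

26.8 mm

k_A = Gd⁴/(8D³N_a) = (80.8×10³)(11.8⁴)/(8·106.0³·18) = 9.134 N/mm
k_B = Gd⁴/(8D³N_a) = (79.8×10³)(4.9⁴)/(8·39.0³·11) = 8.8127 N/mm
Series: 1/k_eq = 1/9.134 + 1/8.8127 = 0.22295; k_eq = 4.4852 N/mm
δ = F/k_eq = 120/4.4852 = 26.754 mm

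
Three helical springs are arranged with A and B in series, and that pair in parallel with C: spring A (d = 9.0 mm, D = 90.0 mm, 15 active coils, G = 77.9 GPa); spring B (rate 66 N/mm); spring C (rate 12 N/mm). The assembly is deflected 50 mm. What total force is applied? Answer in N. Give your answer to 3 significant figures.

k_A = Gd⁴/(8D³N_a) = (77.9×10³)(9.0⁴)/(8·90.0³·15) = 5.8425 N/mm
Springs A,B series: k_AB = 1/(1/5.8425+1/66) = 5.3674 N/mm; parallel with C: k_eq = 5.3674+12 = 17.367 N/mm
F = k_eq·δ = 17.367·50 = 868.37 N

868 N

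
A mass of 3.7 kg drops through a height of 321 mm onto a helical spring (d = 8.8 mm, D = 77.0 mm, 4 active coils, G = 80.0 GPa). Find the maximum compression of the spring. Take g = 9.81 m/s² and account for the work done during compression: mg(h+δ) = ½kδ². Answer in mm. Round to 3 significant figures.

k = Gd⁴/(8D³N_a) = (80.0×10³)(8.8⁴)/(8·77.0³·4) = 32.84 N/mm
W = mg = 3.7 × 9.81 = 36.297 N
½kδ² − Wδ − Wh = 0 → δ = (W + √(W² + 2kWh))/k
δ = (36.297 + √(1317.5 + 765252))/32.84 = (36.297 + 875.54)/32.84 = 27.766 mm

27.8 mm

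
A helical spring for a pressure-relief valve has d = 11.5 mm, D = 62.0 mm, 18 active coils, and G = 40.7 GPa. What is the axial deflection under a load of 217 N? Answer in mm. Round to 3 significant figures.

10.5 mm

k = Gd⁴/(8D³N_a) = (40.7×10³)(11.5⁴)/(8·62.0³·18) = 20.742 N/mm
δ = F/k = 217 / 20.742 = 10.462 mm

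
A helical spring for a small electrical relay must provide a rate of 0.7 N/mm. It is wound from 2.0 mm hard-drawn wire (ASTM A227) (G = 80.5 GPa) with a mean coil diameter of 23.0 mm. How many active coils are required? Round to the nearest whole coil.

N_a = Gd⁴/(8D³k) = (80.5×10³ × 2.0⁴)/(8 × 23.0³ × 0.7)
    = 1.288e+06 / 68135.2 = 18.9 → 19 coils

19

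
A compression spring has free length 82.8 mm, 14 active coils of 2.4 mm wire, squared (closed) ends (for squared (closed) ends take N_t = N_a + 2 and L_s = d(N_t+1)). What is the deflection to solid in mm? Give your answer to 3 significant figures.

N_t = 16; L_s = 2.4·17 = 40.8 mm
δ_solid = L₀ − L_s = 82.8 − 40.8 = 42 mm

42.0 mm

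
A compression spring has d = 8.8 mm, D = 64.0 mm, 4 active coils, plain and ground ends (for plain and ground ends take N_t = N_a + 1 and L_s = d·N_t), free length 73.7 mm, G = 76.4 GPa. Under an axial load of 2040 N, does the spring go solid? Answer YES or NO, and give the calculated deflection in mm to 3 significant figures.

k = Gd⁴/(8D³N_a) = (76.4×10³)(8.8⁴)/(8·64.0³·4) = 54.618 N/mm
N_t = 5; L_s = 8.8·5 = 44 mm; δ_solid = L₀ − L_s = 73.7 − 44 = 29.7 mm
δ = F/k = 2040/54.618 = 37.35 mm
δ ≥ δ_solid → spring goes solid

YES, δ = 37.4 mm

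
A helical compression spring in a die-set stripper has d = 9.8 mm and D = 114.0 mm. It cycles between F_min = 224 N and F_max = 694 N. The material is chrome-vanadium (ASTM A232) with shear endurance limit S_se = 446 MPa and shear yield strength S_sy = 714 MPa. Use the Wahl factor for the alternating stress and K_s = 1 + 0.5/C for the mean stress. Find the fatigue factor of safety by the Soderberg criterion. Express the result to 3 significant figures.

2.57

C = D/d = 114.0/9.8 = 11.6327; K_W = (4C−1)/(4C−4)+0.615/C = 1.1234; K_s = 1+0.5/C = 1.0430
F_a = (F_max−F_min)/2 = 235 N; F_m = (F_max+F_min)/2 = 459 N
τ_a = K_W·8F_aD/(πd³) = 1.1234 × 72.483 = 81.428 MPa
τ_m = K_s·8F_mD/(πd³) = 1.0430 × 141.57 = 147.66 MPa
Soderberg: 1/n_f = τ_a/S_se + τ_m/S_sy = 81.428/446 + 147.66/714 = 0.18257 + 0.20680 = 0.38938
n_f = 1/0.38938 = 2.568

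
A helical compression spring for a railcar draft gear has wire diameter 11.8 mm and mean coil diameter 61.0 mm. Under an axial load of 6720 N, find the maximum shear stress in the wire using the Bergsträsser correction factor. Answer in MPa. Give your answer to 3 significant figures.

Spring index C = D/d = 61.0/11.8 = 5.1695
K_B = (4C+2)/(4C−3) = 22.678/17.678 = 1.2828
τ₀ = 8FD/(πd³) = 8·6720·61.0/(π·11.8³) = 3.27936e+06/5161.7 = 635.32 MPa
τ_max = K·τ₀ = 1.2828 × 635.32 = 815.01 MPa

815 MPa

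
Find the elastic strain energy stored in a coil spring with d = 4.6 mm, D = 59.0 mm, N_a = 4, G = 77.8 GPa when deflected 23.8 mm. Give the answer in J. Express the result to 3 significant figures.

k = Gd⁴/(8D³N_a) = (77.8×10³)(4.6⁴)/(8·59.0³·4) = 5.3004 N/mm
U = ½kδ² = 0.5 × 5.3004 × 23.8² = 1501.2 N·mm = 1.5012 J

1.50 J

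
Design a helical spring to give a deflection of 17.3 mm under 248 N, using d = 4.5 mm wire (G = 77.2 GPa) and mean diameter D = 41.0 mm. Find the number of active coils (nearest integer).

Required rate k = F/δ = 248/17.3 = 14.335 N/mm
N_a = Gd⁴/(8D³k) = (77.2×10³ × 4.5⁴)/(8 × 41.0³ × 14.335)
    = 3.16568e+07 / 7.904e+06 = 4.005 → 4 coils

4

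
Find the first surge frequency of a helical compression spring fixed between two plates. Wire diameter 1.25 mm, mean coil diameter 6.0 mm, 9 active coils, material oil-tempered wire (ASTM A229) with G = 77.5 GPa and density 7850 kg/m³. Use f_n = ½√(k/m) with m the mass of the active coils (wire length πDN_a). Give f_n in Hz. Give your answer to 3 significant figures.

1360 Hz

k = Gd⁴/(8D³N_a) = (77.5×10³)(1.25⁴)/(8·6.0³·9) = 12.166 N/mm = 12166 N/m
Wire length L = πDN_a = π·6.0·9 = 169.65 mm
m = ρ·(πd²/4)·L = 7850 × 1.2272×10⁻⁶ m² × 0.16965 m = 0.0016343 kg
f_n = ½√(k/m) = 0.5·√(12166/0.0016343) = 0.5·√(7.4444e+06) = 1364.2 Hz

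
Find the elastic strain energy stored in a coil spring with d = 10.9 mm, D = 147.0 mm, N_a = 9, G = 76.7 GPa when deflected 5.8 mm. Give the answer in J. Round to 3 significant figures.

k = Gd⁴/(8D³N_a) = (76.7×10³)(10.9⁴)/(8·147.0³·9) = 4.7339 N/mm
U = ½kδ² = 0.5 × 4.7339 × 5.8² = 79.624 N·mm = 0.079624 J

0.0796 J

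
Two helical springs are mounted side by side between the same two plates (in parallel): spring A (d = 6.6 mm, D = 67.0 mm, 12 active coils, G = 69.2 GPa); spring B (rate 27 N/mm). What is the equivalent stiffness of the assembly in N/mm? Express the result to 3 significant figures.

k_A = Gd⁴/(8D³N_a) = (69.2×10³)(6.6⁴)/(8·67.0³·12) = 4.5476 N/mm
Parallel: k_eq = 4.5476 + 27 = 31.548 N/mm

31.5 N/mm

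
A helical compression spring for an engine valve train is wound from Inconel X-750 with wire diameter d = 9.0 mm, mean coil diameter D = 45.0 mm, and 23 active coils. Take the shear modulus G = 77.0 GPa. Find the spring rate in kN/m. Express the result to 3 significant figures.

k = Gd⁴/(8D³N_a) = (77.0×10³ × 9.0⁴) / (8 × 45.0³ × 23)
  = 5.05197e+08 / 1.6767e+07 = 30.13 N/mm

30.1 kN/m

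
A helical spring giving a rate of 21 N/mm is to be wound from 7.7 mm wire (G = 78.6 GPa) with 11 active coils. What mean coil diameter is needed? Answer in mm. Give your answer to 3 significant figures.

53.1 mm

D = (Gd⁴/(8N_a·k))^(1/3) = (78.6×10³·7.7⁴/(8·11·21))^(1/3)
  = (149515)^(1/3) = 53.0755 mm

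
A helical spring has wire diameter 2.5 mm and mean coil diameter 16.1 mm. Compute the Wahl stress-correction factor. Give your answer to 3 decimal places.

C = D/d = 16.1/2.5 = 6.4400
K_W = (4C−1)/(4C−4) + 0.615/C = 24.760/21.760 + 0.0955 = 1.2334

1.233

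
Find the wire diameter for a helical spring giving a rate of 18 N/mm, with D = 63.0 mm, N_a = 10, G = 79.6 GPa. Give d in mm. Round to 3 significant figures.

8.20 mm

d = (8D³N_a·k / G)^(1/4) = (8·63.0³·10·18 / (79.6×10³))^0.25
  = (4523.5)^0.25 = 8.2010 mm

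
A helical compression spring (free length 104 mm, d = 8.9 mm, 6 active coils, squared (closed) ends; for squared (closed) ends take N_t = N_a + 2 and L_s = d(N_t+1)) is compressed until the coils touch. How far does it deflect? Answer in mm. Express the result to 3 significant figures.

23.9 mm

N_t = 8; L_s = 8.9·9 = 80.1 mm
δ_solid = L₀ − L_s = 104 − 80.1 = 23.9 mm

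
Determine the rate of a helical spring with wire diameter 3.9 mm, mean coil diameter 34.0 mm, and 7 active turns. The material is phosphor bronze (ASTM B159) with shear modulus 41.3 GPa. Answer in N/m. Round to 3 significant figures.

4340 N/m

k = Gd⁴/(8D³N_a) = (41.3×10³ × 3.9⁴) / (8 × 34.0³ × 7)
  = 9.55451e+06 / 2.20102e+06 = 4.3409 N/mm = 4340.9 N/m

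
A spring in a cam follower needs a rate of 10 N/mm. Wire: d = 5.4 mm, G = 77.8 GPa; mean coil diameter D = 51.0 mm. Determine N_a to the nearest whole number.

N_a = Gd⁴/(8D³k) = (77.8×10³ × 5.4⁴)/(8 × 51.0³ × 10)
    = 6.61538e+07 / 1.06121e+07 = 6.234 → 6 coils

6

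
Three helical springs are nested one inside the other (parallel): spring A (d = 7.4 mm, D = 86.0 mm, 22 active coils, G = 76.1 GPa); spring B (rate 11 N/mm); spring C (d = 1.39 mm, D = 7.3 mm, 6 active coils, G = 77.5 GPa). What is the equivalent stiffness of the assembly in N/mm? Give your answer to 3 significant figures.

k_A = Gd⁴/(8D³N_a) = (76.1×10³)(7.4⁴)/(8·86.0³·22) = 2.0385 N/mm
k_C = Gd⁴/(8D³N_a) = (77.5×10³)(1.39⁴)/(8·7.3³·6) = 15.494 N/mm
Parallel: k_eq = 2.0385 + 11 + 15.494 = 28.532 N/mm

28.5 N/mm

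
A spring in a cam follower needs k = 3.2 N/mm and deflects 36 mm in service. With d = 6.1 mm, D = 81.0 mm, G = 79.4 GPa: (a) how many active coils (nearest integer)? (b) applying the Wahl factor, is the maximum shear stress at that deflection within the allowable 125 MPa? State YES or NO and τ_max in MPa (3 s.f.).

(a) 8 coils; (b) YES, τ_max = 117 MPa

N_a = Gd⁴/(8D³k) = (79.4×10³)(6.1⁴)/(8·81.0³·3.2) = 8.081 → N_a = 8
Actual rate k = Gd⁴/(8D³·8) = 3.2322 N/mm
Working load F = kδ = 3.2322·36 = 116.36 N
C = 81.0/6.1 = 13.2787; K_W = (4C−1)/(4C−4)+0.615/C = 1.1074
τ_max = K_W·8FD/(πd³) = 1.1074·105.74 = 117.1 MPa
τ_max ≤ 125 MPa → acceptable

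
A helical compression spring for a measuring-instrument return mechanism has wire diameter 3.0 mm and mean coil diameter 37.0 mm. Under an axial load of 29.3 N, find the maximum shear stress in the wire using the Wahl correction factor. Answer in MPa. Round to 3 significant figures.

114 MPa

Spring index C = D/d = 37.0/3.0 = 12.3333
K_W = (4C−1)/(4C−4) + 0.615/C = 48.333/45.333 + 0.0499 = 1.1160
τ₀ = 8FD/(πd³) = 8·29.3·37.0/(π·3.0³) = 8672.8/84.823 = 102.25 MPa
τ_max = K·τ₀ = 1.1160 × 102.25 = 114.11 MPa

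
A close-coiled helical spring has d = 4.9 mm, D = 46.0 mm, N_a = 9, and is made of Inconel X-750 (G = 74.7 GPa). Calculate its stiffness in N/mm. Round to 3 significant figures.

k = Gd⁴/(8D³N_a) = (74.7×10³ × 4.9⁴) / (8 × 46.0³ × 9)
  = 4.30631e+07 / 7.00819e+06 = 6.1447 N/mm

6.14 N/mm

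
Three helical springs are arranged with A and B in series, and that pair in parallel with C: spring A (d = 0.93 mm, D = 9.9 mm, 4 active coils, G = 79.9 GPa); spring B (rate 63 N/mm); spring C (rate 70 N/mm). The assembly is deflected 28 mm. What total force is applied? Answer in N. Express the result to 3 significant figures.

k_A = Gd⁴/(8D³N_a) = (79.9×10³)(0.93⁴)/(8·9.9³·4) = 1.925 N/mm
Springs A,B series: k_AB = 1/(1/1.925+1/63) = 1.8679 N/mm; parallel with C: k_eq = 1.8679+70 = 71.868 N/mm
F = k_eq·δ = 71.868·28 = 2012.3 N

2010 N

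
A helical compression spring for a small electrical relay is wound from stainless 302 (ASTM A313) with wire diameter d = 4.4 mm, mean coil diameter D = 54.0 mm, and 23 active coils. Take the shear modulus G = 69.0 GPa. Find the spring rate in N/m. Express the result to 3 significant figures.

k = Gd⁴/(8D³N_a) = (69.0×10³ × 4.4⁴) / (8 × 54.0³ × 23)
  = 2.58619e+07 / 2.89734e+07 = 0.89261 N/mm = 892.61 N/m

893 N/m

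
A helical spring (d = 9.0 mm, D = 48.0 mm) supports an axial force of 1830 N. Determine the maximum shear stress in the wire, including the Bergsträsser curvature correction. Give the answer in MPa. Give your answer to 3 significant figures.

Spring index C = D/d = 48.0/9.0 = 5.3333
K_B = (4C+2)/(4C−3) = 23.333/18.333 = 1.2727
τ₀ = 8FD/(πd³) = 8·1830·48.0/(π·9.0³) = 702720/2290.2 = 306.84 MPa
τ_max = K·τ₀ = 1.2727 × 306.84 = 390.52 MPa

391 MPa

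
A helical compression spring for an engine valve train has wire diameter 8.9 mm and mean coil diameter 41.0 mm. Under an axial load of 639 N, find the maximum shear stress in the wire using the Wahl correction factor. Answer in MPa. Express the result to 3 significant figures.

Spring index C = D/d = 41.0/8.9 = 4.6067
K_W = (4C−1)/(4C−4) + 0.615/C = 17.427/14.427 + 0.1335 = 1.3414
τ₀ = 8FD/(πd³) = 8·639·41.0/(π·8.9³) = 209592/2214.7 = 94.636 MPa
τ_max = K·τ₀ = 1.3414 × 94.636 = 126.95 MPa

127 MPa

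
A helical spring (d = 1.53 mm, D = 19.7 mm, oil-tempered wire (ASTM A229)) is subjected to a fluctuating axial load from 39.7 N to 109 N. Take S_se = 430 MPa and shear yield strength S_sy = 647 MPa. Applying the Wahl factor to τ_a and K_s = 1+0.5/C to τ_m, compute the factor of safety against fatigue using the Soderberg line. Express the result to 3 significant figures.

C = D/d = 19.7/1.53 = 12.8758; K_W = (4C−1)/(4C−4)+0.615/C = 1.1109; K_s = 1+0.5/C = 1.0388
F_a = (F_max−F_min)/2 = 34.65 N; F_m = (F_max+F_min)/2 = 74.35 N
τ_a = K_W·8F_aD/(πd³) = 1.1109 × 485.33 = 539.16 MPa
τ_m = K_s·8F_mD/(πd³) = 1.0388 × 1041.4 = 1081.8 MPa
Soderberg: 1/n_f = τ_a/S_se + τ_m/S_sy = 539.16/430 + 1081.8/647 = 1.25386 + 1.67207 = 2.9259
n_f = 1/2.9259 = 0.3418

0.342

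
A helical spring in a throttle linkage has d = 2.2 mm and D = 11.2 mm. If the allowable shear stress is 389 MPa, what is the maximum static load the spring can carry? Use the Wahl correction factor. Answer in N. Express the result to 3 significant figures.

111 N

C = D/d = 11.2/2.2 = 5.0909
K_W = (4C−1)/(4C−4) + 0.615/C = 19.364/16.364 + 0.1208 = 1.3041
τ_max = K·8FD/(πd³) → F_max = τ_allow·πd³/(8DK)
F_max = 389·π·2.2³/(8·11.2·1.3041) = 13013/116.85 = 111.36 N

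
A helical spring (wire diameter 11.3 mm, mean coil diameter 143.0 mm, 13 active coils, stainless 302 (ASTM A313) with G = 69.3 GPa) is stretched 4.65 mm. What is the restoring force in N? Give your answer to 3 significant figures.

17.3 N

k = Gd⁴/(8D³N_a) = (69.3×10³)(11.3⁴)/(8·143.0³·13) = 3.7154 N/mm
F = k·δ = 3.7154 × 4.65 = 17.277 N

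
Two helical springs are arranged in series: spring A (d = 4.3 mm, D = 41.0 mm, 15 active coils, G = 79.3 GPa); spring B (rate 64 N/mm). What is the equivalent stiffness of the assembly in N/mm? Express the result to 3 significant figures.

k_A = Gd⁴/(8D³N_a) = (79.3×10³)(4.3⁴)/(8·41.0³·15) = 3.278 N/mm
Series: 1/k_eq = 1/3.278 + 1/64 = 0.32069; k_eq = 3.1183 N/mm

3.12 N/mm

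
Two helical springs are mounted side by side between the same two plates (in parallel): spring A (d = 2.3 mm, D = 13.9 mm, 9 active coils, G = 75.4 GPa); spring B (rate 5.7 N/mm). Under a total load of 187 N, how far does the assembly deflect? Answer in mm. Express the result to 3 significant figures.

11.3 mm

k_A = Gd⁴/(8D³N_a) = (75.4×10³)(2.3⁴)/(8·13.9³·9) = 10.912 N/mm
Parallel: k_eq = 10.912 + 5.7 = 16.612 N/mm
δ = F/k_eq = 187/16.612 = 11.257 mm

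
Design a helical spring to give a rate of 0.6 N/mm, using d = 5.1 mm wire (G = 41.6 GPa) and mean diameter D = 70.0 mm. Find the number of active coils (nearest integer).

17

N_a = Gd⁴/(8D³k) = (41.6×10³ × 5.1⁴)/(8 × 70.0³ × 0.6)
    = 2.81432e+07 / 1.6464e+06 = 17.09 → 17 coils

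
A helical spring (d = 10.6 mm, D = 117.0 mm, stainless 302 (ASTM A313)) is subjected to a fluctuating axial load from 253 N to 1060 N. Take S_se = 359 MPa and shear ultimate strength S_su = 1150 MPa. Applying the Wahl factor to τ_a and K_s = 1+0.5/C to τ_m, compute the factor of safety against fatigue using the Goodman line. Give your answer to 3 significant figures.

2.14

C = D/d = 117.0/10.6 = 11.0377; K_W = (4C−1)/(4C−4)+0.615/C = 1.1304; K_s = 1+0.5/C = 1.0453
F_a = (F_max−F_min)/2 = 403.5 N; F_m = (F_max+F_min)/2 = 656.5 N
τ_a = K_W·8F_aD/(πd³) = 1.1304 × 100.94 = 114.1 MPa
τ_m = K_s·8F_mD/(πd³) = 1.0453 × 164.23 = 171.67 MPa
Goodman: 1/n_f = τ_a/S_se + τ_m/S_su = 114.1/359 + 171.67/1150 = 0.31784 + 0.14927 = 0.46711
n_f = 1/0.46711 = 2.141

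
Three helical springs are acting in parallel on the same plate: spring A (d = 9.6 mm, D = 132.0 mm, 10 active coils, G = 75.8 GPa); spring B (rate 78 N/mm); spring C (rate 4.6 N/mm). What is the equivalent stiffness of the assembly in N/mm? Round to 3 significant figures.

k_A = Gd⁴/(8D³N_a) = (75.8×10³)(9.6⁴)/(8·132.0³·10) = 3.499 N/mm
Parallel: k_eq = 3.499 + 78 + 4.6 = 86.099 N/mm

86.1 N/mm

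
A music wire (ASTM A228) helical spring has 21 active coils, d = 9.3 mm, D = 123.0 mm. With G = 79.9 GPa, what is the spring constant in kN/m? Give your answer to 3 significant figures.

1.91 kN/m

k = Gd⁴/(8D³N_a) = (79.9×10³ × 9.3⁴) / (8 × 123.0³ × 21)
  = 5.97694e+08 / 3.12626e+08 = 1.9119 N/mm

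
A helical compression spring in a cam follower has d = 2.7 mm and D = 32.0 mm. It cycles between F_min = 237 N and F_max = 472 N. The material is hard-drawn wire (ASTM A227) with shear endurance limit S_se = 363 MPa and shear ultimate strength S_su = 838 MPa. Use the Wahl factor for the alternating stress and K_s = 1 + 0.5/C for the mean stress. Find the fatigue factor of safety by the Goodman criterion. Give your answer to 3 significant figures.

C = D/d = 32.0/2.7 = 11.8519; K_W = (4C−1)/(4C−4)+0.615/C = 1.1210; K_s = 1+0.5/C = 1.0422
F_a = (F_max−F_min)/2 = 117.5 N; F_m = (F_max+F_min)/2 = 354.5 N
τ_a = K_W·8F_aD/(πd³) = 1.1210 × 486.45 = 545.31 MPa
τ_m = K_s·8F_mD/(πd³) = 1.0422 × 1467.6 = 1529.5 MPa
Goodman: 1/n_f = τ_a/S_se + τ_m/S_su = 545.31/363 + 1529.5/838 = 1.50223 + 1.82523 = 3.3275
n_f = 1/3.3275 = 0.3005

0.301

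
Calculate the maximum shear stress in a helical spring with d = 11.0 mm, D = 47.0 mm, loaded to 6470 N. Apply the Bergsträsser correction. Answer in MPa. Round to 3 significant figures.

788 MPa

Spring index C = D/d = 47.0/11.0 = 4.2727
K_B = (4C+2)/(4C−3) = 19.091/14.091 = 1.3548
τ₀ = 8FD/(πd³) = 8·6470·47.0/(π·11.0³) = 2.43272e+06/4181.5 = 581.79 MPa
τ_max = K·τ₀ = 1.3548 × 581.79 = 788.23 MPa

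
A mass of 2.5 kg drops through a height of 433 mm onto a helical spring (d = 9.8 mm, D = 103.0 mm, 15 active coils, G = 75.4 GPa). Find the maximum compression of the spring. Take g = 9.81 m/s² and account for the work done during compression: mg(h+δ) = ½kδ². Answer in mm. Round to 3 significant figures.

k = Gd⁴/(8D³N_a) = (75.4×10³)(9.8⁴)/(8·103.0³·15) = 5.3037 N/mm
W = mg = 2.5 × 9.81 = 24.525 N
½kδ² − Wδ − Wh = 0 → δ = (W + √(W² + 2kWh))/k
δ = (24.525 + √(601.48 + 112644))/5.3037 = (24.525 + 336.52)/5.3037 = 68.074 mm

68.1 mm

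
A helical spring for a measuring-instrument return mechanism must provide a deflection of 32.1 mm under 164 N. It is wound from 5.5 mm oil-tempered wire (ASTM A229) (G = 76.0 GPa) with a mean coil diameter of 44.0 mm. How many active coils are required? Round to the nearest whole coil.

Required rate k = F/δ = 164/32.1 = 5.109 N/mm
N_a = Gd⁴/(8D³k) = (76.0×10³ × 5.5⁴)/(8 × 44.0³ × 5.109)
    = 6.95448e+07 / 3.48166e+06 = 19.97 → 20 coils

20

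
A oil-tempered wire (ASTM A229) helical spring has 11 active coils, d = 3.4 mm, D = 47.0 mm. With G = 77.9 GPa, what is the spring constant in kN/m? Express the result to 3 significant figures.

1.14 kN/m

k = Gd⁴/(8D³N_a) = (77.9×10³ × 3.4⁴) / (8 × 47.0³ × 11)
  = 1.04101e+07 / 9.13642e+06 = 1.1394 N/mm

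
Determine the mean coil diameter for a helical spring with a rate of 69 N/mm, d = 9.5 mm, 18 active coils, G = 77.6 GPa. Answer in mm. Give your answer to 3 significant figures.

D = (Gd⁴/(8N_a·k))^(1/3) = (77.6×10³·9.5⁴/(8·18·69))^(1/3)
  = (63612.8)^(1/3) = 39.9192 mm

39.9 mm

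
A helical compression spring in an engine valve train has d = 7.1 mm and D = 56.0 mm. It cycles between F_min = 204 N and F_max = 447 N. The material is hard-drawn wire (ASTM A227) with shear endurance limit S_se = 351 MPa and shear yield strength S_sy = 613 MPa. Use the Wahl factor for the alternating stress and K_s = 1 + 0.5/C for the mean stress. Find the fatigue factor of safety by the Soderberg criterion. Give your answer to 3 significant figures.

C = D/d = 56.0/7.1 = 7.8873; K_W = (4C−1)/(4C−4)+0.615/C = 1.1869; K_s = 1+0.5/C = 1.0634
F_a = (F_max−F_min)/2 = 121.5 N; F_m = (F_max+F_min)/2 = 325.5 N
τ_a = K_W·8F_aD/(πd³) = 1.1869 × 48.409 = 57.456 MPa
τ_m = K_s·8F_mD/(πd³) = 1.0634 × 129.69 = 137.91 MPa
Soderberg: 1/n_f = τ_a/S_se + τ_m/S_sy = 57.456/351 + 137.91/613 = 0.16369 + 0.22498 = 0.38867
n_f = 1/0.38867 = 2.573

2.57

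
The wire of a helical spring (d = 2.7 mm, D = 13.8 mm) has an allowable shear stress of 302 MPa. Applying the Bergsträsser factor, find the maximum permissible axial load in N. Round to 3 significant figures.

C = D/d = 13.8/2.7 = 5.1111
K_B = (4C+2)/(4C−3) = 22.444/17.444 = 1.2866
τ_max = K·8FD/(πd³) → F_max = τ_allow·πd³/(8DK)
F_max = 302·π·2.7³/(8·13.8·1.2866) = 18674/142.04 = 131.47 N

131 N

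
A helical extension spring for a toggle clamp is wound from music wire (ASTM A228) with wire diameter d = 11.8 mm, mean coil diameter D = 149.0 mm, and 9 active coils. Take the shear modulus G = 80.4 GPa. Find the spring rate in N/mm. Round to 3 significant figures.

6.54 N/mm

k = Gd⁴/(8D³N_a) = (80.4×10³ × 11.8⁴) / (8 × 149.0³ × 9)
  = 1.55878e+09 / 2.38172e+08 = 6.5447 N/mm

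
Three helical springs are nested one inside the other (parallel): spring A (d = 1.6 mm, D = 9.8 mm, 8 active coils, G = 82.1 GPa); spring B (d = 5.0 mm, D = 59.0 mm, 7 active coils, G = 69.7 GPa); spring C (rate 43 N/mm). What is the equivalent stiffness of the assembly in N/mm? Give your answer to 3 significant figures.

k_A = Gd⁴/(8D³N_a) = (82.1×10³)(1.6⁴)/(8·9.8³·8) = 8.9323 N/mm
k_B = Gd⁴/(8D³N_a) = (69.7×10³)(5.0⁴)/(8·59.0³·7) = 3.7876 N/mm
Parallel: k_eq = 8.9323 + 3.7876 + 43 = 55.72 N/mm

55.7 N/mm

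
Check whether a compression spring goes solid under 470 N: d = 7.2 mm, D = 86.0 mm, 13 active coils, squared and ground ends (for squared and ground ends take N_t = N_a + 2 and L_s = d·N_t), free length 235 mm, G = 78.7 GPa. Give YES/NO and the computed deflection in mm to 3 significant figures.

k = Gd⁴/(8D³N_a) = (78.7×10³)(7.2⁴)/(8·86.0³·13) = 3.1972 N/mm
N_t = 15; L_s = 7.2·15 = 108 mm; δ_solid = L₀ − L_s = 235 − 108 = 127 mm
δ = F/k = 470/3.1972 = 147 mm
δ ≥ δ_solid → spring goes solid

YES, δ = 147 mm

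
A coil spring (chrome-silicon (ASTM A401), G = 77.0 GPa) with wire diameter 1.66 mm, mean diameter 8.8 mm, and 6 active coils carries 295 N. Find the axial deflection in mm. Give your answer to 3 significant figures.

16.5 mm

k = Gd⁴/(8D³N_a) = (77.0×10³)(1.66⁴)/(8·8.8³·6) = 17.874 N/mm
δ = F/k = 295 / 17.874 = 16.504 mm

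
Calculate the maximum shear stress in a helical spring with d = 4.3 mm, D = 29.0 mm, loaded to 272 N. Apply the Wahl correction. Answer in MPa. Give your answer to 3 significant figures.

309 MPa

Spring index C = D/d = 29.0/4.3 = 6.7442
K_W = (4C−1)/(4C−4) + 0.615/C = 25.977/22.977 + 0.0912 = 1.2218
τ₀ = 8FD/(πd³) = 8·272·29.0/(π·4.3³) = 63104/249.78 = 252.64 MPa
τ_max = K·τ₀ = 1.2218 × 252.64 = 308.66 MPa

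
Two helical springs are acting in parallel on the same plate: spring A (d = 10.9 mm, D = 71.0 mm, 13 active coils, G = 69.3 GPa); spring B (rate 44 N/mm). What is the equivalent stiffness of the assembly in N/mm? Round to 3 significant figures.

70.3 N/mm

k_A = Gd⁴/(8D³N_a) = (69.3×10³)(10.9⁴)/(8·71.0³·13) = 26.28 N/mm
Parallel: k_eq = 26.28 + 44 = 70.28 N/mm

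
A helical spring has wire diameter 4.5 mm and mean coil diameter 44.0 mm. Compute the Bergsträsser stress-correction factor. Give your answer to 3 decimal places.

1.138

C = D/d = 44.0/4.5 = 9.7778
K_B = (4C+2)/(4C−3) = 41.111/36.111 = 1.1385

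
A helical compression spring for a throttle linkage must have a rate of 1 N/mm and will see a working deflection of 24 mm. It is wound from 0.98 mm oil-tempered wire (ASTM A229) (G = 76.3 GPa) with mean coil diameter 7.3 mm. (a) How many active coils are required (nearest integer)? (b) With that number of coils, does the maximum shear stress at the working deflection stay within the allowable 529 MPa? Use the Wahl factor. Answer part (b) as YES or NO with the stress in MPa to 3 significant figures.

(a) 23 coils; (b) NO, τ_max = 559 MPa

N_a = Gd⁴/(8D³k) = (76.3×10³)(0.98⁴)/(8·7.3³·1) = 22.61 → N_a = 23
Actual rate k = Gd⁴/(8D³·23) = 0.9832 N/mm
Working load F = kδ = 0.9832·24 = 23.597 N
C = 7.3/0.98 = 7.4490; K_W = (4C−1)/(4C−4)+0.615/C = 1.1989
τ_max = K_W·8FD/(πd³) = 1.1989·466.06 = 558.74 MPa
τ_max > 529 MPa → exceeds allowable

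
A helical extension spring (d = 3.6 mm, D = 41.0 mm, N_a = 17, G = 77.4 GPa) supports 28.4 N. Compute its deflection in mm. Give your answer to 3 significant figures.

20.5 mm

k = Gd⁴/(8D³N_a) = (77.4×10³)(3.6⁴)/(8·41.0³·17) = 1.3869 N/mm
δ = F/k = 28.4 / 1.3869 = 20.477 mm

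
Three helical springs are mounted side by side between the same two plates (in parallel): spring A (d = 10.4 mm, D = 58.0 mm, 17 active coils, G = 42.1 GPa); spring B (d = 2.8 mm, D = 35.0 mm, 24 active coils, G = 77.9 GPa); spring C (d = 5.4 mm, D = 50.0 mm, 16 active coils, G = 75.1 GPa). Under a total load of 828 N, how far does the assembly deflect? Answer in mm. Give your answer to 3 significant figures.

k_A = Gd⁴/(8D³N_a) = (42.1×10³)(10.4⁴)/(8·58.0³·17) = 18.561 N/mm
k_B = Gd⁴/(8D³N_a) = (77.9×10³)(2.8⁴)/(8·35.0³·24) = 0.58165 N/mm
k_C = Gd⁴/(8D³N_a) = (75.1×10³)(5.4⁴)/(8·50.0³·16) = 3.9911 N/mm
Parallel: k_eq = 18.561 + 0.58165 + 3.9911 = 23.133 N/mm
δ = F/k_eq = 828/23.133 = 35.792 mm

35.8 mm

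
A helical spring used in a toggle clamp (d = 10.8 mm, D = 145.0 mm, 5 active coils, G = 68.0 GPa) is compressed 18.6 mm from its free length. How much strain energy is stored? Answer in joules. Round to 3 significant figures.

1.31 J

k = Gd⁴/(8D³N_a) = (68.0×10³)(10.8⁴)/(8·145.0³·5) = 7.5865 N/mm
U = ½kδ² = 0.5 × 7.5865 × 18.6² = 1312.3 N·mm = 1.3123 J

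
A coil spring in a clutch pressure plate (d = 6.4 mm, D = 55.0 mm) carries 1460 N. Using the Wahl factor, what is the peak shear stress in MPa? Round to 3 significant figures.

913 MPa

Spring index C = D/d = 55.0/6.4 = 8.5938
K_W = (4C−1)/(4C−4) + 0.615/C = 33.375/30.375 + 0.0716 = 1.1703
τ₀ = 8FD/(πd³) = 8·1460·55.0/(π·6.4³) = 642400/823.55 = 780.04 MPa
τ_max = K·τ₀ = 1.1703 × 780.04 = 912.9 MPa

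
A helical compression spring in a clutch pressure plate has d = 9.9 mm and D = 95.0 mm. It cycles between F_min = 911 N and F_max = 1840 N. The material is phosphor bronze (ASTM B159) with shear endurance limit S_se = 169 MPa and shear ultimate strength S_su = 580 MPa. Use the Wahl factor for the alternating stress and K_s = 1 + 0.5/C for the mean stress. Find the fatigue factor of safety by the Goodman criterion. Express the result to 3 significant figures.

0.709

C = D/d = 95.0/9.9 = 9.5960; K_W = (4C−1)/(4C−4)+0.615/C = 1.1513; K_s = 1+0.5/C = 1.0521
F_a = (F_max−F_min)/2 = 464.5 N; F_m = (F_max+F_min)/2 = 1375.5 N
τ_a = K_W·8F_aD/(πd³) = 1.1513 × 115.81 = 133.34 MPa
τ_m = K_s·8F_mD/(πd³) = 1.0521 × 342.94 = 360.81 MPa
Goodman: 1/n_f = τ_a/S_se + τ_m/S_su = 133.34/169 + 360.81/580 = 0.78897 + 0.62209 = 1.4111
n_f = 1/1.4111 = 0.7087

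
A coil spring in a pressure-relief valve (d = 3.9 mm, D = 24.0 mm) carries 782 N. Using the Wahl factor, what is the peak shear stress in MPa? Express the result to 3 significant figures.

1000 MPa

Spring index C = D/d = 24.0/3.9 = 6.1538
K_W = (4C−1)/(4C−4) + 0.615/C = 23.615/20.615 + 0.0999 = 1.2455
τ₀ = 8FD/(πd³) = 8·782·24.0/(π·3.9³) = 150144/186.36 = 805.68 MPa
τ_max = K·τ₀ = 1.2455 × 805.68 = 1003.4 MPa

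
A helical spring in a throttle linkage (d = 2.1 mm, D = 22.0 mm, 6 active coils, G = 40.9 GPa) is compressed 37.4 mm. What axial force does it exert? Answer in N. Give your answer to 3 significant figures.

k = Gd⁴/(8D³N_a) = (40.9×10³)(2.1⁴)/(8·22.0³·6) = 1.5563 N/mm
F = k·δ = 1.5563 × 37.4 = 58.205 N

58.2 N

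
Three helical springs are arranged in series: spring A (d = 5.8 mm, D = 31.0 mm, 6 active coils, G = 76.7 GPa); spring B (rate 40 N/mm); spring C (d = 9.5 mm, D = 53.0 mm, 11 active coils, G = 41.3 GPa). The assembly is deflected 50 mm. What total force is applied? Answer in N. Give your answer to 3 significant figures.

622 N

k_A = Gd⁴/(8D³N_a) = (76.7×10³)(5.8⁴)/(8·31.0³·6) = 60.699 N/mm
k_C = Gd⁴/(8D³N_a) = (41.3×10³)(9.5⁴)/(8·53.0³·11) = 25.676 N/mm
Series: 1/k_eq = 1/60.699 + 1/40 + 1/25.676 = 0.080421; k_eq = 12.435 N/mm
F = k_eq·δ = 12.435·50 = 621.73 N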